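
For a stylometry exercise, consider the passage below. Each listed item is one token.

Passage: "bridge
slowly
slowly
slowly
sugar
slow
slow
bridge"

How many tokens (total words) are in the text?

Tokens: bridge, slowly, slowly, slowly, sugar, slow, slow, bridge
N = 8

8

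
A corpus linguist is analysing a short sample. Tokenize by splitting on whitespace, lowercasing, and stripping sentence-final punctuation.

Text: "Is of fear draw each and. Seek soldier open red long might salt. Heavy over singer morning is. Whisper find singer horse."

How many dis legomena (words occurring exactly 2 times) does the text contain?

Frequencies: is:2, singer:2, of:1, fear:1, draw:1, each:1, and:1, seek:1, soldier:1, open:1, red:1, long:1, might:1, salt:1, heavy:1, over:1, morning:1, whisper:1, find:1, horse:1
Words with frequency 2: is, singer

2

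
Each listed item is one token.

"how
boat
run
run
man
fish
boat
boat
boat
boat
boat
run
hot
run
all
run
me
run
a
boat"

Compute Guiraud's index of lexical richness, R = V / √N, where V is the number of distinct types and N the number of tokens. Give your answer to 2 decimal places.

N = 20, V = 9.
√N = 4.472136
R = 9 / 4.472136 = 2.01

2.01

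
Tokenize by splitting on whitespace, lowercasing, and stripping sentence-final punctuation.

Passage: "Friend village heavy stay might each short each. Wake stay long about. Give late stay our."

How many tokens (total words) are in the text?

Tokens: friend, village, heavy, stay, might, each, short, each, wake, stay, long, about, give, late, stay, our
N = 16

16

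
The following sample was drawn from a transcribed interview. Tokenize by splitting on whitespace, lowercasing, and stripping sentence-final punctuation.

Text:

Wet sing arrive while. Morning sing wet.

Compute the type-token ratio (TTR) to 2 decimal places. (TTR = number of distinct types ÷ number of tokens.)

0.71

N = 7 tokens, V = 5 types.
TTR = V / N = 5 / 7 = 0.71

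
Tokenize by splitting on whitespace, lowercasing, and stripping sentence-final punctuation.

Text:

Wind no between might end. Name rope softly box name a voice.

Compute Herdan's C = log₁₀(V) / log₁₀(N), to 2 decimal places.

0.96

N = 12, V = 11.
log₁₀(V) = 1.041393, log₁₀(N) = 1.079181
C = 1.041393 / 1.079181 = 0.96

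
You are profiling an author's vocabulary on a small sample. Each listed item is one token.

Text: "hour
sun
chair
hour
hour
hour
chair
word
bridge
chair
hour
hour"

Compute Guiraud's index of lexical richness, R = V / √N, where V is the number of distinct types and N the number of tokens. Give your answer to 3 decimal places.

N = 12, V = 5.
√N = 3.464102
R = 5 / 3.464102 = 1.443

1.443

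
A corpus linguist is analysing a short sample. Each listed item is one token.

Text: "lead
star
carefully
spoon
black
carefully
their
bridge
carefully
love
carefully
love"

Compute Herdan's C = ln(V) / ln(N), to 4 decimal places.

N = 12, V = 8.
ln(V) = 2.079442, ln(N) = 2.484907
C = 2.079442 / 2.484907 = 0.8368

0.8368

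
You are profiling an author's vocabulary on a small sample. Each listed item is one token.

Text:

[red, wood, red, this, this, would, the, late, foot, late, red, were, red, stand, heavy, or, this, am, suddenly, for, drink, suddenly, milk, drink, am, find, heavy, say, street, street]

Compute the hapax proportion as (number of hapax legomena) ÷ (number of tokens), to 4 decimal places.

0.3667

Frequencies: red:4, this:3, late:2, heavy:2, am:2, suddenly:2, drink:2, street:2, wood:1, would:1, the:1, foot:1, were:1, stand:1, or:1, for:1, milk:1, find:1, say:1
Hapax count = 11; token count = 30.
Ratio = 11 / 30 = 0.3667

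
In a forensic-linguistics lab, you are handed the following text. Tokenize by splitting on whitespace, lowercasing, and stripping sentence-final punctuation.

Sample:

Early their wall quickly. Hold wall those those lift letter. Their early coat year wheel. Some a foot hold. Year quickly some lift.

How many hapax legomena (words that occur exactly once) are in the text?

Frequencies: early:2, their:2, wall:2, quickly:2, hold:2, those:2, lift:2, year:2, some:2, letter:1, coat:1, wheel:1, a:1, foot:1
Hapax (freq=1): a, coat, foot, letter, wheel

5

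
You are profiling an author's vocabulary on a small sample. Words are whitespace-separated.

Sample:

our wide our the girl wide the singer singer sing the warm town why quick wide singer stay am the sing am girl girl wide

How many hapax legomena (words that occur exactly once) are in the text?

5

Frequencies: wide:4, the:4, girl:3, singer:3, our:2, sing:2, am:2, warm:1, town:1, why:1, quick:1, stay:1
Hapax (freq=1): quick, stay, town, warm, why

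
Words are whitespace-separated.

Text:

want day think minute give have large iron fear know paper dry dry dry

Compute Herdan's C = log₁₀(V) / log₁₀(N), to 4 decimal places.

N = 14, V = 12.
log₁₀(V) = 1.079181, log₁₀(N) = 1.146128
C = 1.079181 / 1.146128 = 0.9416

0.9416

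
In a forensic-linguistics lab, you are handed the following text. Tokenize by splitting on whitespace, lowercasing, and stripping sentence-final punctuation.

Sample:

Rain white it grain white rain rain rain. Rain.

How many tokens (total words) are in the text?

Tokens: rain, white, it, grain, white, rain, rain, rain, rain
N = 9

9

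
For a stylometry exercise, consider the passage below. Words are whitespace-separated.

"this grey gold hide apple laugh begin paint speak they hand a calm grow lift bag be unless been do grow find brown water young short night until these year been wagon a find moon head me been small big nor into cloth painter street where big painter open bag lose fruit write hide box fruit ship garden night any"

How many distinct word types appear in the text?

49

Distinct types: {a, any, apple, bag, be, been, begin, big, box, brown, calm, cloth, do, find, fruit, garden, gold, grey, grow, hand, head, hide, into, laugh, lift, lose, me, moon, night, nor, open, paint, painter, ship, short, small, speak, street, these, they, this, unless, until, wagon, water, where, write, year, young}
V = 49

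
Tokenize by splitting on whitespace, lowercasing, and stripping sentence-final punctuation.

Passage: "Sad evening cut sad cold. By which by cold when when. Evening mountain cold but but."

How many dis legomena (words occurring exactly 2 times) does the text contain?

Frequencies: cold:3, sad:2, evening:2, by:2, when:2, but:2, cut:1, which:1, mountain:1
Words with frequency 2: but, by, evening, sad, when

5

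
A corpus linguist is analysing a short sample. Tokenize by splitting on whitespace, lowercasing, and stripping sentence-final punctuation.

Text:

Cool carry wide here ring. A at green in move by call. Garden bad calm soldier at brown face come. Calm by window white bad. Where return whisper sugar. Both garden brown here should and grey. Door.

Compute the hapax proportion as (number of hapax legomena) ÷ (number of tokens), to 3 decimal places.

Frequencies: here:2, at:2, by:2, garden:2, bad:2, calm:2, brown:2, cool:1, carry:1, wide:1, ring:1, a:1, green:1, in:1, move:1, call:1, soldier:1, face:1, come:1, window:1, … (10 more, each freq 1)
Hapax count = 23; token count = 37.
Ratio = 23 / 37 = 0.622

0.622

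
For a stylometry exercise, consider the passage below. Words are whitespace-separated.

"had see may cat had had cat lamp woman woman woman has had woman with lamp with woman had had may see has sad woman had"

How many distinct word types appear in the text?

Distinct types: {cat, had, has, lamp, may, sad, see, with, woman}
V = 9

9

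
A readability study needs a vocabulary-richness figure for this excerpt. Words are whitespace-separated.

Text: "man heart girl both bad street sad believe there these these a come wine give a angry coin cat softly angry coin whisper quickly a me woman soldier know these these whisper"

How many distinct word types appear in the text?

Distinct types: {a, angry, bad, believe, both, cat, coin, come, girl, give, heart, know, man, me, quickly, sad, softly, soldier, street, there, these, whisper, wine, woman}
V = 24

24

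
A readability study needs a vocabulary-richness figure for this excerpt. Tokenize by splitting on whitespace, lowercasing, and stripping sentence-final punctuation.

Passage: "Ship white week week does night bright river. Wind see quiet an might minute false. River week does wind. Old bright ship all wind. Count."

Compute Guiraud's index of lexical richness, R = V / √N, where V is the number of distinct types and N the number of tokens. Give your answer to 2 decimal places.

3.40

N = 25, V = 17.
√N = 5.000000
R = 17 / 5.000000 = 3.40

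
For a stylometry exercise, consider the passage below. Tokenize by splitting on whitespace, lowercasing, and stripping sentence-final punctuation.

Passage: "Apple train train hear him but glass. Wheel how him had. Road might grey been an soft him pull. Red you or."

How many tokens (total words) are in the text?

Tokens: apple, train, train, hear, him, but, glass, wheel, how, him, had, road, might, grey, been, an, soft, him, pull, red, you, or
N = 22

22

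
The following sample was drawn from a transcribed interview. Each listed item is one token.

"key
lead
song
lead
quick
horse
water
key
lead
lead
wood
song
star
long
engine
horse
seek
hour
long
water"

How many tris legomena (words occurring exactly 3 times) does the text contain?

Frequencies: lead:4, key:2, song:2, horse:2, water:2, long:2, quick:1, wood:1, star:1, engine:1, seek:1, hour:1
Words with frequency 3: (none)

0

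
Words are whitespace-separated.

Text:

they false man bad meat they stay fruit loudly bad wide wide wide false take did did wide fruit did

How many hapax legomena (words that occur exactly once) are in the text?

5

Frequencies: wide:4, did:3, they:2, false:2, bad:2, fruit:2, man:1, meat:1, stay:1, loudly:1, take:1
Hapax (freq=1): loudly, man, meat, stay, take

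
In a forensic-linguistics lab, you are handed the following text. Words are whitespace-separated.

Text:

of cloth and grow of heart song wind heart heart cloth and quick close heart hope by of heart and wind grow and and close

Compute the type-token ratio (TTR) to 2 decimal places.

N = 25 tokens, V = 11 types.
TTR = V / N = 11 / 25 = 0.44

0.44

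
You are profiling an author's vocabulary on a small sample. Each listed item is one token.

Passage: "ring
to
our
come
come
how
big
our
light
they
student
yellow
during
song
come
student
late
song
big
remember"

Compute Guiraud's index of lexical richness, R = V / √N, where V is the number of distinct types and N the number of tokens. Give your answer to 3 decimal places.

3.130

N = 20, V = 14.
√N = 4.472136
R = 14 / 4.472136 = 3.130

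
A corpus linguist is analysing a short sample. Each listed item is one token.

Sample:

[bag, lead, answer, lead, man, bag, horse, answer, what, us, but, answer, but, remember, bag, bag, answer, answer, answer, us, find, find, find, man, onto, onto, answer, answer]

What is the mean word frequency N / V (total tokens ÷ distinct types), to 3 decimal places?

2.545

N = 28 tokens, V = 11 types.
Mean frequency = N / V = 28 / 11 = 2.545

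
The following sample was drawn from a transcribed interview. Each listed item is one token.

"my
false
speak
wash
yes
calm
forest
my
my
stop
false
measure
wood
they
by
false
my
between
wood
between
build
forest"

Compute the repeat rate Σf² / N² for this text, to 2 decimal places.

0.10

Frequencies: my:4, false:3, forest:2, wood:2, between:2, speak:1, wash:1, yes:1, calm:1, stop:1, measure:1, they:1, by:1, build:1
Σf² = 46; N² = 484
Repeat rate = 46 / 484 = 0.10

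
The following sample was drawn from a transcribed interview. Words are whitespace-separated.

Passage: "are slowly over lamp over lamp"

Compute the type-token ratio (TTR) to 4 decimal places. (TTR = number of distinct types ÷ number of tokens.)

N = 6 tokens, V = 4 types.
TTR = V / N = 4 / 6 = 0.6667

0.6667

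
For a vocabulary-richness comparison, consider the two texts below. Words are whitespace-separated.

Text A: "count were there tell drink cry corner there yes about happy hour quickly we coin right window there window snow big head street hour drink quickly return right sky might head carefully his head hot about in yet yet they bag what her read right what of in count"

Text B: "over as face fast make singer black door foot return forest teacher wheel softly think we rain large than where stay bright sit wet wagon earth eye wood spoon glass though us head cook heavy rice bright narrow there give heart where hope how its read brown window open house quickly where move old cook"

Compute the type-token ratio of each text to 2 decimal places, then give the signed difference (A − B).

TTR(A) = 34/49 = 0.69
TTR(B) = 51/55 = 0.93
Difference = 0.69 − 0.93 = -0.24

-0.24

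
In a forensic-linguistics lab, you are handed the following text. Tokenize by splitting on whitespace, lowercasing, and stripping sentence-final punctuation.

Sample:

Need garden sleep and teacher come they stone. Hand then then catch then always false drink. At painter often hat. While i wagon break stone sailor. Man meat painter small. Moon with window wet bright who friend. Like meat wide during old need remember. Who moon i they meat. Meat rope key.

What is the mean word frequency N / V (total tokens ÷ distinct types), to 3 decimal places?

N = 52 tokens, V = 40 types.
Mean frequency = N / V = 52 / 40 = 1.300

1.300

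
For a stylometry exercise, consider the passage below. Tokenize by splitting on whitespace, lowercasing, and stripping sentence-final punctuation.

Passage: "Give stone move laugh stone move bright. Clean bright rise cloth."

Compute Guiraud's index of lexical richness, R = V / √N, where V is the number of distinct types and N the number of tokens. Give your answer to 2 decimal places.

N = 11, V = 8.
√N = 3.316625
R = 8 / 3.316625 = 2.41

2.41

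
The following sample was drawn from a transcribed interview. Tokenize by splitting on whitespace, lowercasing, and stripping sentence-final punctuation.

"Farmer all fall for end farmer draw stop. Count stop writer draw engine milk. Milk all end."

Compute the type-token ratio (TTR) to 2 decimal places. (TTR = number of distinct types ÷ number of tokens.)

N = 17 tokens, V = 11 types.
TTR = V / N = 11 / 17 = 0.65

0.65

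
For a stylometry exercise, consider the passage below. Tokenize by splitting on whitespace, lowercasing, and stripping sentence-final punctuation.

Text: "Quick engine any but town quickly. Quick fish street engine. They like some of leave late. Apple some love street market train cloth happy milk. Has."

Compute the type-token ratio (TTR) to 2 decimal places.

0.85

N = 26 tokens, V = 22 types.
TTR = V / N = 22 / 26 = 0.85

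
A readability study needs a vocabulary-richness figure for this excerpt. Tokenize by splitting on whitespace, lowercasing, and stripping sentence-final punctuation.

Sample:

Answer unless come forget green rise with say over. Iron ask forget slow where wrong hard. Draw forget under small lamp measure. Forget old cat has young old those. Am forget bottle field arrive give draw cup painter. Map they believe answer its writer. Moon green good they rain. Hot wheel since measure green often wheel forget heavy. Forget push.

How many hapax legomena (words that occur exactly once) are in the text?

38

Frequencies: forget:7, green:3, answer:2, draw:2, measure:2, old:2, they:2, wheel:2, unless:1, come:1, rise:1, with:1, say:1, over:1, iron:1, ask:1, slow:1, where:1, wrong:1, hard:1, … (26 more, each freq 1)
Hapax (freq=1): am, arrive, ask, believe, bottle, cat, come, cup, field, give, good, hard, has, heavy, hot, iron, its, lamp, map, moon, often, over, painter, push, rain, rise, say, since, slow, small, those, under, unless, where, with, writer, wrong, young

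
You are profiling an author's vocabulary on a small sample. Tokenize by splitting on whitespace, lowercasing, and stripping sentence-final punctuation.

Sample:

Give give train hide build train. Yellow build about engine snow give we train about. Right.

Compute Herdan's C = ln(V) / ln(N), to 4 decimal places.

0.8305

N = 16, V = 10.
ln(V) = 2.302585, ln(N) = 2.772589
C = 2.302585 / 2.772589 = 0.8305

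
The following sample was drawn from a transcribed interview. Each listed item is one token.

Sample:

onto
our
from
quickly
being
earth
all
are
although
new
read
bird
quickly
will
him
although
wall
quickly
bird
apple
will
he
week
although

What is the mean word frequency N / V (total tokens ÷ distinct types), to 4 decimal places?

N = 24 tokens, V = 18 types.
Mean frequency = N / V = 24 / 18 = 1.3333

1.3333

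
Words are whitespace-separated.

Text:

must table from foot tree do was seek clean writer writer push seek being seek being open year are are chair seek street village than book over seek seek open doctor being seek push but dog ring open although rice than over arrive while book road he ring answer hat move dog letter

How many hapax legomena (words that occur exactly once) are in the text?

24

Frequencies: seek:7, being:3, open:3, writer:2, push:2, are:2, than:2, book:2, over:2, dog:2, ring:2, must:1, table:1, from:1, foot:1, tree:1, do:1, was:1, clean:1, year:1, … (15 more, each freq 1)
Hapax (freq=1): although, answer, arrive, but, chair, clean, do, doctor, foot, from, hat, he, letter, move, must, rice, road, street, table, tree, village, was, while, year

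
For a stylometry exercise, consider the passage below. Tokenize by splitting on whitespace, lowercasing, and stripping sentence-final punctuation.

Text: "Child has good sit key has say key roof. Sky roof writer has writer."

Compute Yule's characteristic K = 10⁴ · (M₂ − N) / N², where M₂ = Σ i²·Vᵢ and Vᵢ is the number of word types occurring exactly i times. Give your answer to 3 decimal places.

Frequencies: has:3, key:2, roof:2, writer:2, child:1, good:1, sit:1, say:1, sky:1
N = 14. Frequency spectrum: V_1=5, V_2=3, V_3=1
M₂ = 1²·5 + 2²·3 + 3²·1 = 26
K = 10000 × (26 − 14) / 14² = 612.245

612.245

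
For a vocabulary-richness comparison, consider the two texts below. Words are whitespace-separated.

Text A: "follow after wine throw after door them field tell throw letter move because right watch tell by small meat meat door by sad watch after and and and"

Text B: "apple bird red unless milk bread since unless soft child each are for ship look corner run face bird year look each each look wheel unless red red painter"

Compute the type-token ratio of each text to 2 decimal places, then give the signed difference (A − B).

TTR(A) = 18/28 = 0.64
TTR(B) = 20/29 = 0.69
Difference = 0.64 − 0.69 = -0.05

-0.05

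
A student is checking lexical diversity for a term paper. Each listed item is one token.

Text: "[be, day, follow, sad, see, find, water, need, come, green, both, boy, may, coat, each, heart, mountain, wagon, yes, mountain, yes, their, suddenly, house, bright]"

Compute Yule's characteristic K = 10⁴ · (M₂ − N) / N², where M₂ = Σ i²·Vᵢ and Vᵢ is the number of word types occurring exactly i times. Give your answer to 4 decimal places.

64.0000

Frequencies: mountain:2, yes:2, be:1, day:1, follow:1, sad:1, see:1, find:1, water:1, need:1, come:1, green:1, both:1, boy:1, may:1, coat:1, each:1, heart:1, wagon:1, their:1, … (3 more, each freq 1)
N = 25. Frequency spectrum: V_1=21, V_2=2
M₂ = 1²·21 + 2²·2 = 29
K = 10000 × (29 − 25) / 25² = 64.0000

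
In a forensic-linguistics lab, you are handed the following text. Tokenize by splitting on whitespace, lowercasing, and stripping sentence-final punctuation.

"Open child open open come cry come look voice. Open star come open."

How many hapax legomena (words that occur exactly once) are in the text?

Frequencies: open:5, come:3, child:1, cry:1, look:1, voice:1, star:1
Hapax (freq=1): child, cry, look, star, voice

5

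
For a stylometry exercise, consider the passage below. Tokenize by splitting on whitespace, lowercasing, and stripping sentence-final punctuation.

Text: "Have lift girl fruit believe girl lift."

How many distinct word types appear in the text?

Distinct types: {believe, fruit, girl, have, lift}
V = 5

5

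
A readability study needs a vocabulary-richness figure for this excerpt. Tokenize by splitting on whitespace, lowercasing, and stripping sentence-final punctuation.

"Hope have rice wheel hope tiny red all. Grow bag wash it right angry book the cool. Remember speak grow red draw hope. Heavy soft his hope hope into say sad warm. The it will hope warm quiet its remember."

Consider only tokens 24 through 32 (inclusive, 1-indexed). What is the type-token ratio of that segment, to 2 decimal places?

0.89

Segment tokens 24–32: heavy, soft, his, hope, hope, into, say, sad, warm
Segment N = 9, segment V = 8.
TTR = 8 / 9 = 0.89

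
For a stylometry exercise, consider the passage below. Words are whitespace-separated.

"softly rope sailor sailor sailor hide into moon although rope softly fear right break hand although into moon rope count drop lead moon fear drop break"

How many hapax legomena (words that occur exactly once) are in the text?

Frequencies: rope:3, sailor:3, moon:3, softly:2, into:2, although:2, fear:2, break:2, drop:2, hide:1, right:1, hand:1, count:1, lead:1
Hapax (freq=1): count, hand, hide, lead, right

5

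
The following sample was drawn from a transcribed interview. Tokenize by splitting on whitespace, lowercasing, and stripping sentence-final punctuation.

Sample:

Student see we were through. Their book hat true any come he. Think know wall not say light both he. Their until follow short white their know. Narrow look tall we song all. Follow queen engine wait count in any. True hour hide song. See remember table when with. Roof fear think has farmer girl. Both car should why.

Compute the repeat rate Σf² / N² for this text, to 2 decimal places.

Frequencies: their:3, see:2, we:2, true:2, any:2, he:2, think:2, know:2, both:2, follow:2, song:2, student:1, were:1, through:1, book:1, hat:1, come:1, wall:1, not:1, say:1, … (27 more, each freq 1)
Σf² = 85; N² = 3481
Repeat rate = 85 / 3481 = 0.02

0.02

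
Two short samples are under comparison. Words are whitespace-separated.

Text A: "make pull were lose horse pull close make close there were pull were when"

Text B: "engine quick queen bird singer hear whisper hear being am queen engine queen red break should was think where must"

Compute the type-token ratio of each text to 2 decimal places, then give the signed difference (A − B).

TTR(A) = 8/14 = 0.57
TTR(B) = 16/20 = 0.80
Difference = 0.57 − 0.80 = -0.23

-0.23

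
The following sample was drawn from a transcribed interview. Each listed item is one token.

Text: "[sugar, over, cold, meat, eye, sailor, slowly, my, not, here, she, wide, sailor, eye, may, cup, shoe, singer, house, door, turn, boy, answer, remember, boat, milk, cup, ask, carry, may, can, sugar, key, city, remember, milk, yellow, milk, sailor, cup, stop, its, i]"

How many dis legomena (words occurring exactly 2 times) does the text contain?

4

Frequencies: sailor:3, cup:3, milk:3, sugar:2, eye:2, may:2, remember:2, over:1, cold:1, meat:1, slowly:1, my:1, not:1, here:1, she:1, wide:1, shoe:1, singer:1, house:1, door:1, … (13 more, each freq 1)
Words with frequency 2: eye, may, remember, sugar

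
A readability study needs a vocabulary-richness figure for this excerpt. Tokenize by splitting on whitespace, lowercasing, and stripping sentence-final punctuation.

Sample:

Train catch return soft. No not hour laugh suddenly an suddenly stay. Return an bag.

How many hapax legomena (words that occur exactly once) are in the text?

Frequencies: return:2, suddenly:2, an:2, train:1, catch:1, soft:1, no:1, not:1, hour:1, laugh:1, stay:1, bag:1
Hapax (freq=1): bag, catch, hour, laugh, no, not, soft, stay, train

9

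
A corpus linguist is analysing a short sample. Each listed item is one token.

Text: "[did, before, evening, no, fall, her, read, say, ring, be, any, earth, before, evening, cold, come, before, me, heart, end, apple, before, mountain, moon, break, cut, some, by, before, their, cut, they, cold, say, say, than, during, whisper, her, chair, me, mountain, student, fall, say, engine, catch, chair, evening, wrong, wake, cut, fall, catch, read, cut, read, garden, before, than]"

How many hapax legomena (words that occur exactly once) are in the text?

Frequencies: before:6, say:4, cut:4, evening:3, fall:3, read:3, her:2, cold:2, me:2, mountain:2, than:2, chair:2, catch:2, did:1, no:1, ring:1, be:1, any:1, earth:1, come:1, … (16 more, each freq 1)
Hapax (freq=1): any, apple, be, break, by, come, did, during, earth, end, engine, garden, heart, moon, no, ring, some, student, their, they, wake, whisper, wrong

23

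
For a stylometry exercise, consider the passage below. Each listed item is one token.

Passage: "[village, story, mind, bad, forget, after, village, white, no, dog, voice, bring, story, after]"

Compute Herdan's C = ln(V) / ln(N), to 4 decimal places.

0.9086

N = 14, V = 11.
ln(V) = 2.397895, ln(N) = 2.639057
C = 2.397895 / 2.639057 = 0.9086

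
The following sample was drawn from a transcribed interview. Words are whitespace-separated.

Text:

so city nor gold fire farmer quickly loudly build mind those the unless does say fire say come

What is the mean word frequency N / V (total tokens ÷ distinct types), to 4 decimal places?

N = 18 tokens, V = 16 types.
Mean frequency = N / V = 18 / 16 = 1.1250

1.1250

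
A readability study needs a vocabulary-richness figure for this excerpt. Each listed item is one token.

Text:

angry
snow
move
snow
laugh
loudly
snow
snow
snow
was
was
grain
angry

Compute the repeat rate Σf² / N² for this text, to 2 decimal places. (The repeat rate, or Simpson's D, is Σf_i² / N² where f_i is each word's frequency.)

Frequencies: snow:5, angry:2, was:2, move:1, laugh:1, loudly:1, grain:1
Σf² = 37; N² = 169
Repeat rate = 37 / 169 = 0.22

0.22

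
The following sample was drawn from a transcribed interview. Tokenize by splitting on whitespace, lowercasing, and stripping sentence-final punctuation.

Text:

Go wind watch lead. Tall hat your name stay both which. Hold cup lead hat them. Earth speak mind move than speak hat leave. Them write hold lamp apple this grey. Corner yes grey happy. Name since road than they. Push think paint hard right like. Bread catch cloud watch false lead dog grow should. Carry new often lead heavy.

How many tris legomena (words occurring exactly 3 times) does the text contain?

1

Frequencies: lead:4, hat:3, watch:2, name:2, hold:2, them:2, speak:2, than:2, grey:2, go:1, wind:1, tall:1, your:1, stay:1, both:1, which:1, cup:1, earth:1, mind:1, move:1, … (28 more, each freq 1)
Words with frequency 3: hat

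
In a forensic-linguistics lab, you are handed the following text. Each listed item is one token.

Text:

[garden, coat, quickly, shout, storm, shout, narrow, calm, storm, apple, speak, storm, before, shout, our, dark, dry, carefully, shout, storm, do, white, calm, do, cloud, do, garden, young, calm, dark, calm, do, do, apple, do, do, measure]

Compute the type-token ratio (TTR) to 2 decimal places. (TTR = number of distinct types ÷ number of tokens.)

0.51

N = 37 tokens, V = 19 types.
TTR = V / N = 19 / 37 = 0.51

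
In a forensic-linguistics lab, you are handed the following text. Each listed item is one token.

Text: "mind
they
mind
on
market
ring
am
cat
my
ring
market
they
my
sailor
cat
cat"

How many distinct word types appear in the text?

9

Distinct types: {am, cat, market, mind, my, on, ring, sailor, they}
V = 9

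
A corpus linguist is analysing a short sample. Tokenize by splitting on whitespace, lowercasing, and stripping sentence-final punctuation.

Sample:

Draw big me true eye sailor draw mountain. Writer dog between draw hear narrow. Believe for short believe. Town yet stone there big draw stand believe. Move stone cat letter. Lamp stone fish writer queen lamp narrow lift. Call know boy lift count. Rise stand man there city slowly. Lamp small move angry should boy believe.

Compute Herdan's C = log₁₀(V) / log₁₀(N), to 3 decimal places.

0.904

N = 56, V = 38.
log₁₀(V) = 1.579784, log₁₀(N) = 1.748188
C = 1.579784 / 1.748188 = 0.904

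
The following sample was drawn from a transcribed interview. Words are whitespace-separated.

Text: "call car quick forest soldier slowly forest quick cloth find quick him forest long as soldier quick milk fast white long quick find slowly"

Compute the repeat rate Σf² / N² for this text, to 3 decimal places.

Frequencies: quick:5, forest:3, soldier:2, slowly:2, find:2, long:2, call:1, car:1, cloth:1, him:1, as:1, milk:1, fast:1, white:1
Σf² = 58; N² = 576
Repeat rate = 58 / 576 = 0.101

0.101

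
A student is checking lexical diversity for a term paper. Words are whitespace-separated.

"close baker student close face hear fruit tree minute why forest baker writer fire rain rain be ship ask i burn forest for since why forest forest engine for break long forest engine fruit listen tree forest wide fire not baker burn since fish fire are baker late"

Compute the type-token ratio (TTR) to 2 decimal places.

N = 48 tokens, V = 29 types.
TTR = V / N = 29 / 48 = 0.60

0.60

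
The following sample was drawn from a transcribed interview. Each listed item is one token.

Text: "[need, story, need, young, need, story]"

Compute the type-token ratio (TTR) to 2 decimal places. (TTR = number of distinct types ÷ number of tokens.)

0.50

N = 6 tokens, V = 3 types.
TTR = V / N = 3 / 6 = 0.50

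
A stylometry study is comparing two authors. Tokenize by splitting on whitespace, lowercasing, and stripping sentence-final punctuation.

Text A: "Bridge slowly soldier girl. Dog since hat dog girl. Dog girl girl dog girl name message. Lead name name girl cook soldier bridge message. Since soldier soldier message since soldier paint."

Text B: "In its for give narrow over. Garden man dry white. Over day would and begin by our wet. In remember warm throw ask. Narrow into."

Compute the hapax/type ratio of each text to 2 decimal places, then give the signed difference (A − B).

-0.44

A: hapax=5, V=12, ratio=0.42
B: hapax=19, V=22, ratio=0.86
Difference = 0.42 − 0.86 = -0.44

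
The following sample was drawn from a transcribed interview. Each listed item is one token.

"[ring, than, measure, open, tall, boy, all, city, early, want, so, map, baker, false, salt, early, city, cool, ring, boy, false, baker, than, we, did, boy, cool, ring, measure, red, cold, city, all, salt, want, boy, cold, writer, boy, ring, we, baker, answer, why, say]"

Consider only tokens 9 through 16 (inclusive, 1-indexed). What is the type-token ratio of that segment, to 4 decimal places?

0.8750

Segment tokens 9–16: early, want, so, map, baker, false, salt, early
Segment N = 8, segment V = 7.
TTR = 7 / 8 = 0.8750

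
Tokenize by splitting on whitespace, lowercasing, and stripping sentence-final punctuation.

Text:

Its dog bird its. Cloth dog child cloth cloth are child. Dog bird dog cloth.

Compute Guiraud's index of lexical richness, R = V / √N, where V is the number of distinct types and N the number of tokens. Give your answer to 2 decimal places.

N = 15, V = 6.
√N = 3.872983
R = 6 / 3.872983 = 1.55

1.55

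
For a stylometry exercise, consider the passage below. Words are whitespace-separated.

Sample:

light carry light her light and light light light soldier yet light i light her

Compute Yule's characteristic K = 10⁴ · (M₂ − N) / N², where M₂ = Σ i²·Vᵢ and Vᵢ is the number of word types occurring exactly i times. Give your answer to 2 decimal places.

2577.78

Frequencies: light:8, her:2, carry:1, and:1, soldier:1, yet:1, i:1
N = 15. Frequency spectrum: V_1=5, V_2=1, V_8=1
M₂ = 1²·5 + 2²·1 + 8²·1 = 73
K = 10000 × (73 − 15) / 15² = 2577.78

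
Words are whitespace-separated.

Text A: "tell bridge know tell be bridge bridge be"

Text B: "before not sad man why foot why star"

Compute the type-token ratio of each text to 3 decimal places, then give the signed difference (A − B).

TTR(A) = 4/8 = 0.500
TTR(B) = 7/8 = 0.875
Difference = 0.500 − 0.875 = -0.375

-0.375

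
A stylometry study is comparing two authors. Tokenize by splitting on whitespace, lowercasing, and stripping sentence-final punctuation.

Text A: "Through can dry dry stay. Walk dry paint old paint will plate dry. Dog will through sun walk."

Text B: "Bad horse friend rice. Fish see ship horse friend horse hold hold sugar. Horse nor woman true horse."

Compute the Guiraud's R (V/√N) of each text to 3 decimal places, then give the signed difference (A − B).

A: V=11, N=18, R=2.593
B: V=12, N=18, R=2.828
Difference = 2.593 − 2.828 = -0.235

-0.235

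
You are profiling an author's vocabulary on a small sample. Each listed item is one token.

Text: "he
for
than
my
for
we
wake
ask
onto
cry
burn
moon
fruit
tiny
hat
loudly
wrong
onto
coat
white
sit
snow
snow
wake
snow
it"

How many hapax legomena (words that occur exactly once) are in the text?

17

Frequencies: snow:3, for:2, wake:2, onto:2, he:1, than:1, my:1, we:1, ask:1, cry:1, burn:1, moon:1, fruit:1, tiny:1, hat:1, loudly:1, wrong:1, coat:1, white:1, sit:1, … (1 more, each freq 1)
Hapax (freq=1): ask, burn, coat, cry, fruit, hat, he, it, loudly, moon, my, sit, than, tiny, we, white, wrong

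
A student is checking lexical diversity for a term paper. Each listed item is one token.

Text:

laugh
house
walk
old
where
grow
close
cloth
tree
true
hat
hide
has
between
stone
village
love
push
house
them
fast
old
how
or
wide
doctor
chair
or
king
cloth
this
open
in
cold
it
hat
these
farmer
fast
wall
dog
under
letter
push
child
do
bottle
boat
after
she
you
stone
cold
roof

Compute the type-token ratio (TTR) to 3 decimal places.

N = 54 tokens, V = 45 types.
TTR = V / N = 45 / 54 = 0.833

0.833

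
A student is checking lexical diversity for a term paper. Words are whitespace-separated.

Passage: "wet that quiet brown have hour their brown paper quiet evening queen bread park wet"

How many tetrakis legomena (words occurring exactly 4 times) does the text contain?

0

Frequencies: wet:2, quiet:2, brown:2, that:1, have:1, hour:1, their:1, paper:1, evening:1, queen:1, bread:1, park:1
Words with frequency 4: (none)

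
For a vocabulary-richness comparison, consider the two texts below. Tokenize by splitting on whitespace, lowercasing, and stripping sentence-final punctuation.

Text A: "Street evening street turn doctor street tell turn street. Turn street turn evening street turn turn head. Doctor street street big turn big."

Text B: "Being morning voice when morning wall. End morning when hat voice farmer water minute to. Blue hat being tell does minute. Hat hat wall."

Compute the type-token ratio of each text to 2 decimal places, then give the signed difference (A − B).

TTR(A) = 7/23 = 0.30
TTR(B) = 14/24 = 0.58
Difference = 0.30 − 0.58 = -0.28

-0.28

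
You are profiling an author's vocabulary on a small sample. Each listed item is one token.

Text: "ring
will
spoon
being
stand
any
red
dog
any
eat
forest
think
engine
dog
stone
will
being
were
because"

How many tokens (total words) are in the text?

19

Tokens: ring, will, spoon, being, stand, any, red, dog, any, eat, forest, think, engine, dog, stone, will, being, were, because
N = 19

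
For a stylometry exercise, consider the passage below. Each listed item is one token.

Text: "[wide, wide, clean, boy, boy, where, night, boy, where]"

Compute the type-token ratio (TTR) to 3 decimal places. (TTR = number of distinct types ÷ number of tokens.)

N = 9 tokens, V = 5 types.
TTR = V / N = 5 / 9 = 0.556

0.556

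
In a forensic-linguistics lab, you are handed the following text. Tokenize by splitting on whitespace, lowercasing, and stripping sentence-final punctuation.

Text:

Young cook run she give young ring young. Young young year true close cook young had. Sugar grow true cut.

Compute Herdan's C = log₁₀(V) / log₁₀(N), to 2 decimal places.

0.86

N = 20, V = 13.
log₁₀(V) = 1.113943, log₁₀(N) = 1.301030
C = 1.113943 / 1.301030 = 0.86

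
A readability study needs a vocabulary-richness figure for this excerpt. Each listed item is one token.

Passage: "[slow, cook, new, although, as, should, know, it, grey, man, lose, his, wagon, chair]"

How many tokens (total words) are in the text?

Tokens: slow, cook, new, although, as, should, know, it, grey, man, lose, his, wagon, chair
N = 14

14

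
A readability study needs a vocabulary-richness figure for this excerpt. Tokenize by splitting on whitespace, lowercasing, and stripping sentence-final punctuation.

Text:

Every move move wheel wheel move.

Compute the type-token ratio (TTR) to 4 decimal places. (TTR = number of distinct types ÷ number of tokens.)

N = 6 tokens, V = 3 types.
TTR = V / N = 3 / 6 = 0.5000

0.5000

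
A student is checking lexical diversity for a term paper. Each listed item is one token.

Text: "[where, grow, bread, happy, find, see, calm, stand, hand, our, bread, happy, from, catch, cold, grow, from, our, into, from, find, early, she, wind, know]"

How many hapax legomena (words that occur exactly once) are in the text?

12

Frequencies: from:3, grow:2, bread:2, happy:2, find:2, our:2, where:1, see:1, calm:1, stand:1, hand:1, catch:1, cold:1, into:1, early:1, she:1, wind:1, know:1
Hapax (freq=1): calm, catch, cold, early, hand, into, know, see, she, stand, where, wind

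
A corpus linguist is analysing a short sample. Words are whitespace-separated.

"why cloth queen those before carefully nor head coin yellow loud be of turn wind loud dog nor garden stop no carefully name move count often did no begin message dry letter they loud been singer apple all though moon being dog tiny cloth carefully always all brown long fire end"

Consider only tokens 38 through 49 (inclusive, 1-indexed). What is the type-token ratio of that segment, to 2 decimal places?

Segment tokens 38–49: all, though, moon, being, dog, tiny, cloth, carefully, always, all, brown, long
Segment N = 12, segment V = 11.
TTR = 11 / 12 = 0.92

0.92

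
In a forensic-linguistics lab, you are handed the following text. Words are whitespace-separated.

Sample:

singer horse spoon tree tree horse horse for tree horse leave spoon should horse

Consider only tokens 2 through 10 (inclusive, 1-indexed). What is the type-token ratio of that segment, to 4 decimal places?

0.4444

Segment tokens 2–10: horse, spoon, tree, tree, horse, horse, for, tree, horse
Segment N = 9, segment V = 4.
TTR = 4 / 9 = 0.4444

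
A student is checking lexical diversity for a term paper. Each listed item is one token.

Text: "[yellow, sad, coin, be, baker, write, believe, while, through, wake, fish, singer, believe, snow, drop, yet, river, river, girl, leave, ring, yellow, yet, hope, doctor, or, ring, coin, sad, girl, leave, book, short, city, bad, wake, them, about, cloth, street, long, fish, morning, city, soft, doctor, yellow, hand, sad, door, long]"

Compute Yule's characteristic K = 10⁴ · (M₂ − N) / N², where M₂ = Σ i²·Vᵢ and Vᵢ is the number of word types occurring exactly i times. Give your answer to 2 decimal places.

Frequencies: yellow:3, sad:3, coin:2, believe:2, wake:2, fish:2, yet:2, river:2, girl:2, leave:2, ring:2, doctor:2, city:2, long:2, be:1, baker:1, write:1, while:1, through:1, singer:1, … (15 more, each freq 1)
N = 51. Frequency spectrum: V_1=21, V_2=12, V_3=2
M₂ = 1²·21 + 2²·12 + 3²·2 = 87
K = 10000 × (87 − 51) / 51² = 138.41

138.41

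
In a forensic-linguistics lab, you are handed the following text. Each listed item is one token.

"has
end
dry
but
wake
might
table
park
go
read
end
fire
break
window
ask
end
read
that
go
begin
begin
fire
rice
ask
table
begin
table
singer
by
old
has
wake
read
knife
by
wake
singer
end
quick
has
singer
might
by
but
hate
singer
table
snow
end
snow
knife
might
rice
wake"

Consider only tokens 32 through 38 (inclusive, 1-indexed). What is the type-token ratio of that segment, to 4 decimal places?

0.8571

Segment tokens 32–38: wake, read, knife, by, wake, singer, end
Segment N = 7, segment V = 6.
TTR = 6 / 7 = 0.8571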